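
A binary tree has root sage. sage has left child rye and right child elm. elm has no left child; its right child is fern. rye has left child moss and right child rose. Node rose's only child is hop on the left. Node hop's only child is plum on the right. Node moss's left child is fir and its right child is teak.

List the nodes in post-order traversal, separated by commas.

fir, teak, moss, plum, hop, rose, rye, fern, elm, sage

Post-order visits the left subtree, then the right subtree, then the node.
At sage: go left to rye.
  At rye: go left to moss.
    At moss: go left to fir.
      fir is a leaf — visit fir.
    At moss: go right to teak.
      teak is a leaf — visit teak.
    Visit moss.
  At rye: go right to rose.
    At rose: go left to hop.
      At hop: no left child.
      At hop: go right to plum.
        plum is a leaf — visit plum.
      Visit hop.
    At rose: no right child.
    Visit rose.
  Visit rye.
At sage: go right to elm.
  At elm: no left child.
  At elm: go right to fern.
    fern is a leaf — visit fern.
  Visit elm.
Visit sage.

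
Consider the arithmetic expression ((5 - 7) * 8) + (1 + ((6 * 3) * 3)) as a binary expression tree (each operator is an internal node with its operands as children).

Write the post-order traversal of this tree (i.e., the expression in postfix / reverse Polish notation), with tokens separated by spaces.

Post-order on an expression tree gives postfix notation: for each operator, emit left operand, right operand, then the operator.

5 7 - 8 * 1 6 3 * 3 * + +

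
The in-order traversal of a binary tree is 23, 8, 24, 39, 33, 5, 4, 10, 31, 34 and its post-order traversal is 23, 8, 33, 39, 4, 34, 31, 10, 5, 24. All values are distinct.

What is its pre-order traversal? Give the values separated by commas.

24, 8, 23, 5, 39, 33, 10, 4, 31, 34

The last element of post-order is the root; it splits in-order into left and right subtrees.
Root 24: left subtree has 2 nodes {23, 8}, right has 7 {39, 33, 5, 4, 10, 31, 34}.
  Root 8: left subtree has 1 node {23}, right has 0 { }.
  Root 5: left subtree has 2 nodes {39, 33}, right has 4 {4, 10, 31, 34}.
    Root 39: left subtree has 0 nodes { }, right has 1 {33}.
    Root 10: left subtree has 1 node {4}, right has 2 {31, 34}.
      Root 31: left subtree has 0 nodes { }, right has 1 {34}.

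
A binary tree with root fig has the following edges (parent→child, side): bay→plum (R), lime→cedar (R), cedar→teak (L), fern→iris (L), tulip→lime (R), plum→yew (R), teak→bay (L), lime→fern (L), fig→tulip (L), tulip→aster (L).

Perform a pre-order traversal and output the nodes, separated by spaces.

fig tulip aster lime fern iris cedar teak bay plum yew

Pre-order visits the node, then its left subtree, then its right subtree.
Visit fig.
At fig: go left to tulip.
  Visit tulip.
  At tulip: go left to aster.
    aster is a leaf — visit aster.
  At tulip: go right to lime.
    Visit lime.
    At lime: go left to fern.
      Visit fern.
      At fern: go left to iris.
        iris is a leaf — visit iris.
      At fern: no right child.
    At lime: go right to cedar.
      Visit cedar.
      At cedar: go left to teak.
        Visit teak.
        At teak: go left to bay.
          Visit bay.
          At bay: no left child.
          At bay: go right to plum.
            Visit plum.
            At plum: no left child.
            At plum: go right to yew.
              yew is a leaf — visit yew.
        At teak: no right child.
      At cedar: no right child.
At fig: no right child.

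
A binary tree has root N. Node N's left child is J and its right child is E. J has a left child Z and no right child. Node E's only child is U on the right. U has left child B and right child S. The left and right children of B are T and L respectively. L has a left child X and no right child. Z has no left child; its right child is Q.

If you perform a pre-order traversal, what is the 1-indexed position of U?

6

Pre-order visits the node, then its left subtree, then its right subtree.
Visit N.
At N: go left to J.
  Visit J.
  At J: go left to Z.
    Visit Z.
    At Z: no left child.
    At Z: go right to Q.
      Q is a leaf — visit Q.
  At J: no right child.
At N: go right to E.
  Visit E.
  At E: no left child.
  At E: go right to U.
    Visit U.
    At U: go left to B.
      Visit B.
      At B: go left to T.
        T is a leaf — visit T.
      At B: go right to L.
        Visit L.
        At L: go left to X.
          X is a leaf — visit X.
        At L: no right child.
    At U: go right to S.
      S is a leaf — visit S.
Full pre-order sequence: N, J, Z, Q, E, U, B, T, L, X, S.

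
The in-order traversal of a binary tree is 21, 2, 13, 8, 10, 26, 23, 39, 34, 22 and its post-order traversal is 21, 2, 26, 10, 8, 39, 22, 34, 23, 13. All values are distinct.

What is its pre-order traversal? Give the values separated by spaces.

13 2 21 23 8 10 26 34 39 22

The last element of post-order is the root; it splits in-order into left and right subtrees.
Root 13: left subtree has 2 nodes {21, 2}, right has 7 {8, 10, 26, 23, 39, 34, 22}.
  Root 2: left subtree has 1 node {21}, right has 0 { }.
  Root 23: left subtree has 3 nodes {8, 10, 26}, right has 3 {39, 34, 22}.
    Root 8: left subtree has 0 nodes { }, right has 2 {10, 26}.
      Root 10: left subtree has 0 nodes { }, right has 1 {26}.
    Root 34: left subtree has 1 node {39}, right has 1 {22}.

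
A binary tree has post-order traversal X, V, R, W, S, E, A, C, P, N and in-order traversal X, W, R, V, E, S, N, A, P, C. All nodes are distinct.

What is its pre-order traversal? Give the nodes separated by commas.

The last element of post-order is the root; it splits in-order into left and right subtrees.
Root N: left subtree has 6 nodes {X, W, R, V, E, S}, right has 3 {A, P, C}.
  Root E: left subtree has 4 nodes {X, W, R, V}, right has 1 {S}.
    Root W: left subtree has 1 node {X}, right has 2 {R, V}.
      Root R: left subtree has 0 nodes { }, right has 1 {V}.
  Root P: left subtree has 1 node {A}, right has 1 {C}.

N, E, W, X, R, V, S, P, A, C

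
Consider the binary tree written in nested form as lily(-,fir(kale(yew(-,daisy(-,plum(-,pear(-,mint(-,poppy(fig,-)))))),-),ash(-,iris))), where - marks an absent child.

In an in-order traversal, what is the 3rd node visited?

daisy

In-order visits the left subtree, then the node, then the right subtree.
At lily: no left child.
Visit lily.
At lily: go right to fir.
  At fir: go left to kale.
    At kale: go left to yew.
      At yew: no left child.
      Visit yew.
      At yew: go right to daisy.
        At daisy: no left child.
        Visit daisy.
        At daisy: go right to plum.
          At plum: no left child.
          Visit plum.
          At plum: go right to pear.
            At pear: no left child.
            Visit pear.
            At pear: go right to mint.
              At mint: no left child.
              Visit mint.
              At mint: go right to poppy.
                At poppy: go left to fig.
                  fig is a leaf — visit fig.
                Visit poppy.
                At poppy: no right child.
    Visit kale.
    At kale: no right child.
  Visit fir.
  At fir: go right to ash.
    At ash: no left child.
    Visit ash.
    At ash: go right to iris.
      iris is a leaf — visit iris.
Full in-order sequence: lily, yew, daisy, plum, pear, mint, fig, poppy, kale, fir, ash, iris.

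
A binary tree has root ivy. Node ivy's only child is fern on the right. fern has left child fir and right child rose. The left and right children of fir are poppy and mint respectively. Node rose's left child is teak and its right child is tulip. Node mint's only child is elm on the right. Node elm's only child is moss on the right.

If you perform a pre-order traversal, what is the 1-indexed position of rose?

Pre-order visits the node, then its left subtree, then its right subtree.
Visit ivy.
At ivy: no left child.
At ivy: go right to fern.
  Visit fern.
  At fern: go left to fir.
    Visit fir.
    At fir: go left to poppy.
      poppy is a leaf — visit poppy.
    At fir: go right to mint.
      Visit mint.
      At mint: no left child.
      At mint: go right to elm.
        Visit elm.
        At elm: no left child.
        At elm: go right to moss.
          moss is a leaf — visit moss.
  At fern: go right to rose.
    Visit rose.
    At rose: go left to teak.
      teak is a leaf — visit teak.
    At rose: go right to tulip.
      tulip is a leaf — visit tulip.
Full pre-order sequence: ivy, fern, fir, poppy, mint, elm, moss, rose, teak, tulip.

8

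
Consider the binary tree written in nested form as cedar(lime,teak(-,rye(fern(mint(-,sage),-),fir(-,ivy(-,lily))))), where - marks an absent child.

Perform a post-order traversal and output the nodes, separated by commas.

lime, sage, mint, fern, lily, ivy, fir, rye, teak, cedar

Post-order visits the left subtree, then the right subtree, then the node.
At cedar: go left to lime.
  lime is a leaf — visit lime.
At cedar: go right to teak.
  At teak: no left child.
  At teak: go right to rye.
    At rye: go left to fern.
      At fern: go left to mint.
        At mint: no left child.
        At mint: go right to sage.
          sage is a leaf — visit sage.
        Visit mint.
      At fern: no right child.
      Visit fern.
    At rye: go right to fir.
      At fir: no left child.
      At fir: go right to ivy.
        At ivy: no left child.
        At ivy: go right to lily.
          lily is a leaf — visit lily.
        Visit ivy.
      Visit fir.
    Visit rye.
  Visit teak.
Visit cedar.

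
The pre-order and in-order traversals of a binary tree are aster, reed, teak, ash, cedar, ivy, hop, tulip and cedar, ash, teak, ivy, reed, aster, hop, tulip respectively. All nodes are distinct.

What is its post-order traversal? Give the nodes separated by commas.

cedar, ash, ivy, teak, reed, tulip, hop, aster

The first element of pre-order is the root; it splits in-order into left and right subtrees.
Root aster: left subtree has 5 nodes {cedar, ash, teak, ivy, reed}, right has 2 {hop, tulip}.
  Root reed: left subtree has 4 nodes {cedar, ash, teak, ivy}, right has 0 { }.
    Root teak: left subtree has 2 nodes {cedar, ash}, right has 1 {ivy}.
      Root ash: left subtree has 1 node {cedar}, right has 0 { }.
  Root hop: left subtree has 0 nodes { }, right has 1 {tulip}.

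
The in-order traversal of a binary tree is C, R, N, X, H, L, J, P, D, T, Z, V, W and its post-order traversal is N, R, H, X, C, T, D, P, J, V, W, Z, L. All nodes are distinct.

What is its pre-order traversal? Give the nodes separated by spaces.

L C X R N H Z J P D T W V

The last element of post-order is the root; it splits in-order into left and right subtrees.
Root L: left subtree has 5 nodes {C, R, N, X, H}, right has 7 {J, P, D, T, Z, V, W}.
  Root C: left subtree has 0 nodes { }, right has 4 {R, N, X, H}.
    Root X: left subtree has 2 nodes {R, N}, right has 1 {H}.
      Root R: left subtree has 0 nodes { }, right has 1 {N}.
  Root Z: left subtree has 4 nodes {J, P, D, T}, right has 2 {V, W}.
    Root J: left subtree has 0 nodes { }, right has 3 {P, D, T}.
      Root P: left subtree has 0 nodes { }, right has 2 {D, T}.
        Root D: left subtree has 0 nodes { }, right has 1 {T}.
    Root W: left subtree has 1 node {V}, right has 0 { }.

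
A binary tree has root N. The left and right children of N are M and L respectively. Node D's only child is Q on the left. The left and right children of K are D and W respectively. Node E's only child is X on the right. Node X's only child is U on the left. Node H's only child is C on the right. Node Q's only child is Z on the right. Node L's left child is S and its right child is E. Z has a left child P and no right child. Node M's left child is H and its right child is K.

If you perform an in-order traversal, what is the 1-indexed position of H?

1

In-order visits the left subtree, then the node, then the right subtree.
At N: go left to M.
  At M: go left to H.
    At H: no left child.
    Visit H.
    At H: go right to C.
      C is a leaf — visit C.
  Visit M.
  At M: go right to K.
    At K: go left to D.
      At D: go left to Q.
        At Q: no left child.
        Visit Q.
        At Q: go right to Z.
          At Z: go left to P.
            P is a leaf — visit P.
          Visit Z.
          At Z: no right child.
      Visit D.
      At D: no right child.
    Visit K.
    At K: go right to W.
      W is a leaf — visit W.
Visit N.
At N: go right to L.
  At L: go left to S.
    S is a leaf — visit S.
  Visit L.
  At L: go right to E.
    At E: no left child.
    Visit E.
    At E: go right to X.
      At X: go left to U.
        U is a leaf — visit U.
      Visit X.
      At X: no right child.
Full in-order sequence: H, C, M, Q, P, Z, D, K, W, N, S, L, E, U, X.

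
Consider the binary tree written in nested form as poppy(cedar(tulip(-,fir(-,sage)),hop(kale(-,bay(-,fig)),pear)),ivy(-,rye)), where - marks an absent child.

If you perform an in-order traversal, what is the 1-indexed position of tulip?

In-order visits the left subtree, then the node, then the right subtree.
At poppy: go left to cedar.
  At cedar: go left to tulip.
    At tulip: no left child.
    Visit tulip.
    At tulip: go right to fir.
      At fir: no left child.
      Visit fir.
      At fir: go right to sage.
        sage is a leaf — visit sage.
  Visit cedar.
  At cedar: go right to hop.
    At hop: go left to kale.
      At kale: no left child.
      Visit kale.
      At kale: go right to bay.
        At bay: no left child.
        Visit bay.
        At bay: go right to fig.
          fig is a leaf — visit fig.
    Visit hop.
    At hop: go right to pear.
      pear is a leaf — visit pear.
Visit poppy.
At poppy: go right to ivy.
  At ivy: no left child.
  Visit ivy.
  At ivy: go right to rye.
    rye is a leaf — visit rye.
Full in-order sequence: tulip, fir, sage, cedar, kale, bay, fig, hop, pear, poppy, ivy, rye.

1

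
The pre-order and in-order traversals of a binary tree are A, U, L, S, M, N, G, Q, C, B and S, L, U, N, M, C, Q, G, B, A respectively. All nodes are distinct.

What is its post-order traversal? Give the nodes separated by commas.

S, L, N, C, Q, B, G, M, U, A

The first element of pre-order is the root; it splits in-order into left and right subtrees.
Root A: left subtree has 9 nodes {S, L, U, N, M, C, Q, G, B}, right has 0 { }.
  Root U: left subtree has 2 nodes {S, L}, right has 6 {N, M, C, Q, G, B}.
    Root L: left subtree has 1 node {S}, right has 0 { }.
    Root M: left subtree has 1 node {N}, right has 4 {C, Q, G, B}.
      Root G: left subtree has 2 nodes {C, Q}, right has 1 {B}.
        Root Q: left subtree has 1 node {C}, right has 0 { }.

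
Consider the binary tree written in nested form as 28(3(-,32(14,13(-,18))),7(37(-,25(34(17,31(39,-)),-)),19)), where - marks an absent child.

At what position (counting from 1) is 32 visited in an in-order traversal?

In-order visits the left subtree, then the node, then the right subtree.
At 28: go left to 3.
  At 3: no left child.
  Visit 3.
  At 3: go right to 32.
    At 32: go left to 14.
      14 is a leaf — visit 14.
    Visit 32.
    At 32: go right to 13.
      At 13: no left child.
      Visit 13.
      At 13: go right to 18.
        18 is a leaf — visit 18.
Visit 28.
At 28: go right to 7.
  At 7: go left to 37.
    At 37: no left child.
    Visit 37.
    At 37: go right to 25.
      At 25: go left to 34.
        At 34: go left to 17.
          17 is a leaf — visit 17.
        Visit 34.
        At 34: go right to 31.
          At 31: go left to 39.
            39 is a leaf — visit 39.
          Visit 31.
          At 31: no right child.
      Visit 25.
      At 25: no right child.
  Visit 7.
  At 7: go right to 19.
    19 is a leaf — visit 19.
Full in-order sequence: 3, 14, 32, 13, 18, 28, 37, 17, 34, 39, 31, 25, 7, 19.

3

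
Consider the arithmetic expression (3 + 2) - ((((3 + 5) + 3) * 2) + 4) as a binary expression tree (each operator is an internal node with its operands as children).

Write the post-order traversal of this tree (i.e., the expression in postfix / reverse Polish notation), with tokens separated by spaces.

3 2 + 3 5 + 3 + 2 * 4 + -

Post-order on an expression tree gives postfix notation: for each operator, emit left operand, right operand, then the operator.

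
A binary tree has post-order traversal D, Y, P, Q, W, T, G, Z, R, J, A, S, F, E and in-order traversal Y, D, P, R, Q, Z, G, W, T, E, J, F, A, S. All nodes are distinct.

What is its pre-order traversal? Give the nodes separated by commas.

E, R, P, Y, D, Z, Q, G, T, W, F, J, S, A

The last element of post-order is the root; it splits in-order into left and right subtrees.
Root E: left subtree has 9 nodes {Y, D, P, R, Q, Z, G, W, T}, right has 4 {J, F, A, S}.
  Root R: left subtree has 3 nodes {Y, D, P}, right has 5 {Q, Z, G, W, T}.
    Root P: left subtree has 2 nodes {Y, D}, right has 0 { }.
      Root Y: left subtree has 0 nodes { }, right has 1 {D}.
    Root Z: left subtree has 1 node {Q}, right has 3 {G, W, T}.
      Root G: left subtree has 0 nodes { }, right has 2 {W, T}.
        Root T: left subtree has 1 node {W}, right has 0 { }.
  Root F: left subtree has 1 node {J}, right has 2 {A, S}.
    Root S: left subtree has 1 node {A}, right has 0 { }.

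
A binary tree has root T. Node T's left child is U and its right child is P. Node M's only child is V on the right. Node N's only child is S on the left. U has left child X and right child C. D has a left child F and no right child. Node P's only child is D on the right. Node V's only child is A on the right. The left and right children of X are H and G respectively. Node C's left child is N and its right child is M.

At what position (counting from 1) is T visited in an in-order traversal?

In-order visits the left subtree, then the node, then the right subtree.
At T: go left to U.
  At U: go left to X.
    At X: go left to H.
      H is a leaf — visit H.
    Visit X.
    At X: go right to G.
      G is a leaf — visit G.
  Visit U.
  At U: go right to C.
    At C: go left to N.
      At N: go left to S.
        S is a leaf — visit S.
      Visit N.
      At N: no right child.
    Visit C.
    At C: go right to M.
      At M: no left child.
      Visit M.
      At M: go right to V.
        At V: no left child.
        Visit V.
        At V: go right to A.
          A is a leaf — visit A.
Visit T.
At T: go right to P.
  At P: no left child.
  Visit P.
  At P: go right to D.
    At D: go left to F.
      F is a leaf — visit F.
    Visit D.
    At D: no right child.
Full in-order sequence: H, X, G, U, S, N, C, M, V, A, T, P, F, D.

11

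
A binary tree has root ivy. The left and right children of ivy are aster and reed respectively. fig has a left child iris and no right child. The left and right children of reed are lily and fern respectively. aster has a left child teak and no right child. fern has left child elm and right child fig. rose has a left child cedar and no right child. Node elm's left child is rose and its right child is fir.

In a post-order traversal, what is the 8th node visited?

Post-order visits the left subtree, then the right subtree, then the node.
At ivy: go left to aster.
  At aster: go left to teak.
    teak is a leaf — visit teak.
  At aster: no right child.
  Visit aster.
At ivy: go right to reed.
  At reed: go left to lily.
    lily is a leaf — visit lily.
  At reed: go right to fern.
    At fern: go left to elm.
      At elm: go left to rose.
        At rose: go left to cedar.
          cedar is a leaf — visit cedar.
        At rose: no right child.
        Visit rose.
      At elm: go right to fir.
        fir is a leaf — visit fir.
      Visit elm.
    At fern: go right to fig.
      At fig: go left to iris.
        iris is a leaf — visit iris.
      At fig: no right child.
      Visit fig.
    Visit fern.
  Visit reed.
Visit ivy.
Full post-order sequence: teak, aster, lily, cedar, rose, fir, elm, iris, fig, fern, reed, ivy.

iris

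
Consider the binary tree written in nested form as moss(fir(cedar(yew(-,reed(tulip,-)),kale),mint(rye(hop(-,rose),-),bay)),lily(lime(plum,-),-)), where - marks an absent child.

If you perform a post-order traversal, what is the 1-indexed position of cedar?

5

Post-order visits the left subtree, then the right subtree, then the node.
At moss: go left to fir.
  At fir: go left to cedar.
    At cedar: go left to yew.
      At yew: no left child.
      At yew: go right to reed.
        At reed: go left to tulip.
          tulip is a leaf — visit tulip.
        At reed: no right child.
        Visit reed.
      Visit yew.
    At cedar: go right to kale.
      kale is a leaf — visit kale.
    Visit cedar.
  At fir: go right to mint.
    At mint: go left to rye.
      At rye: go left to hop.
        At hop: no left child.
        At hop: go right to rose.
          rose is a leaf — visit rose.
        Visit hop.
      At rye: no right child.
      Visit rye.
    At mint: go right to bay.
      bay is a leaf — visit bay.
    Visit mint.
  Visit fir.
At moss: go right to lily.
  At lily: go left to lime.
    At lime: go left to plum.
      plum is a leaf — visit plum.
    At lime: no right child.
    Visit lime.
  At lily: no right child.
  Visit lily.
Visit moss.
Full post-order sequence: tulip, reed, yew, kale, cedar, rose, hop, rye, bay, mint, fir, plum, lime, lily, moss.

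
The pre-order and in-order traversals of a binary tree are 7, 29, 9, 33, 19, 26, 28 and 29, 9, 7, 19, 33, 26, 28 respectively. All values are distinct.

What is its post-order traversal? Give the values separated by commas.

The first element of pre-order is the root; it splits in-order into left and right subtrees.
Root 7: left subtree has 2 nodes {29, 9}, right has 4 {19, 33, 26, 28}.
  Root 29: left subtree has 0 nodes { }, right has 1 {9}.
  Root 33: left subtree has 1 node {19}, right has 2 {26, 28}.
    Root 26: left subtree has 0 nodes { }, right has 1 {28}.

9, 29, 19, 28, 26, 33, 7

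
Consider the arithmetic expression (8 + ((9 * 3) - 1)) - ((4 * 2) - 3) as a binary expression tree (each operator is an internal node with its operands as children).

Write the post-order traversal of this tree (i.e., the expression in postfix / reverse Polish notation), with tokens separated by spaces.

Post-order on an expression tree gives postfix notation: for each operator, emit left operand, right operand, then the operator.

8 9 3 * 1 - + 4 2 * 3 - -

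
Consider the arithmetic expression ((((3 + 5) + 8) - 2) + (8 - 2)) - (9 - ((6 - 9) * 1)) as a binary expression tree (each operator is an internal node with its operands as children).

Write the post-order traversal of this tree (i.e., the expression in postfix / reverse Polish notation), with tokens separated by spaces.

Post-order on an expression tree gives postfix notation: for each operator, emit left operand, right operand, then the operator.

3 5 + 8 + 2 - 8 2 - + 9 6 9 - 1 * - -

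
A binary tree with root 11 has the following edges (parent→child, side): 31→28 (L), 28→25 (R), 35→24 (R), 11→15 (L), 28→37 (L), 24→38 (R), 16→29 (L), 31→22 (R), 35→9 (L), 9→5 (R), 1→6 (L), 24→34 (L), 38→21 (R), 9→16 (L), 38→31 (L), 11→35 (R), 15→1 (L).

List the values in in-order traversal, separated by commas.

6, 1, 15, 11, 29, 16, 9, 5, 35, 34, 24, 37, 28, 25, 31, 22, 38, 21

In-order visits the left subtree, then the node, then the right subtree.
At 11: go left to 15.
  At 15: go left to 1.
    At 1: go left to 6.
      6 is a leaf — visit 6.
    Visit 1.
    At 1: no right child.
  Visit 15.
  At 15: no right child.
Visit 11.
At 11: go right to 35.
  At 35: go left to 9.
    At 9: go left to 16.
      At 16: go left to 29.
        29 is a leaf — visit 29.
      Visit 16.
      At 16: no right child.
    Visit 9.
    At 9: go right to 5.
      5 is a leaf — visit 5.
  Visit 35.
  At 35: go right to 24.
    At 24: go left to 34.
      34 is a leaf — visit 34.
    Visit 24.
    At 24: go right to 38.
      At 38: go left to 31.
        At 31: go left to 28.
          At 28: go left to 37.
            37 is a leaf — visit 37.
          Visit 28.
          At 28: go right to 25.
            25 is a leaf — visit 25.
        Visit 31.
        At 31: go right to 22.
          22 is a leaf — visit 22.
      Visit 38.
      At 38: go right to 21.
        21 is a leaf — visit 21.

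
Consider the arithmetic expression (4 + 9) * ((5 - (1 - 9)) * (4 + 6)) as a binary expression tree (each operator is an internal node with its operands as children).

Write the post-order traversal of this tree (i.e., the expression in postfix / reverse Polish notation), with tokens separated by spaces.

4 9 + 5 1 9 - - 4 6 + * *

Post-order on an expression tree gives postfix notation: for each operator, emit left operand, right operand, then the operator.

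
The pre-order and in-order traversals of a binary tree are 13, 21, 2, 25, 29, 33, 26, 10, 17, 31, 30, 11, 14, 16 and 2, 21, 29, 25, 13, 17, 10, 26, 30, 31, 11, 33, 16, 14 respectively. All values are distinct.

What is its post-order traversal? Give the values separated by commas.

The first element of pre-order is the root; it splits in-order into left and right subtrees.
Root 13: left subtree has 4 nodes {2, 21, 29, 25}, right has 9 {17, 10, 26, 30, 31, 11, 33, 16, 14}.
  Root 21: left subtree has 1 node {2}, right has 2 {29, 25}.
    Root 25: left subtree has 1 node {29}, right has 0 { }.
  Root 33: left subtree has 6 nodes {17, 10, 26, 30, 31, 11}, right has 2 {16, 14}.
    Root 26: left subtree has 2 nodes {17, 10}, right has 3 {30, 31, 11}.
      Root 10: left subtree has 1 node {17}, right has 0 { }.
      Root 31: left subtree has 1 node {30}, right has 1 {11}.
    Root 14: left subtree has 1 node {16}, right has 0 { }.

2, 29, 25, 21, 17, 10, 30, 11, 31, 26, 16, 14, 33, 13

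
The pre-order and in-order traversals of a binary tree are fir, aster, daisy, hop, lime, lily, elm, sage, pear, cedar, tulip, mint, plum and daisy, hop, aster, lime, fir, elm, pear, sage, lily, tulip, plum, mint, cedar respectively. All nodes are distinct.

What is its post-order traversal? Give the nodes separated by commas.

The first element of pre-order is the root; it splits in-order into left and right subtrees.
Root fir: left subtree has 4 nodes {daisy, hop, aster, lime}, right has 8 {elm, pear, sage, lily, tulip, plum, mint, cedar}.
  Root aster: left subtree has 2 nodes {daisy, hop}, right has 1 {lime}.
    Root daisy: left subtree has 0 nodes { }, right has 1 {hop}.
  Root lily: left subtree has 3 nodes {elm, pear, sage}, right has 4 {tulip, plum, mint, cedar}.
    Root elm: left subtree has 0 nodes { }, right has 2 {pear, sage}.
      Root sage: left subtree has 1 node {pear}, right has 0 { }.
    Root cedar: left subtree has 3 nodes {tulip, plum, mint}, right has 0 { }.
      Root tulip: left subtree has 0 nodes { }, right has 2 {plum, mint}.
        Root mint: left subtree has 1 node {plum}, right has 0 { }.

hop, daisy, lime, aster, pear, sage, elm, plum, mint, tulip, cedar, lily, fir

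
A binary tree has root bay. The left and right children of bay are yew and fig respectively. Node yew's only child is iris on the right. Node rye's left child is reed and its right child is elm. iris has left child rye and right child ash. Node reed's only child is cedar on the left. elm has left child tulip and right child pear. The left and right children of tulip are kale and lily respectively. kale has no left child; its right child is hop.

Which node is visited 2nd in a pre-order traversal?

Pre-order visits the node, then its left subtree, then its right subtree.
Visit bay.
At bay: go left to yew.
  Visit yew.
  At yew: no left child.
  At yew: go right to iris.
    Visit iris.
    At iris: go left to rye.
      Visit rye.
      At rye: go left to reed.
        Visit reed.
        At reed: go left to cedar.
          cedar is a leaf — visit cedar.
        At reed: no right child.
      At rye: go right to elm.
        Visit elm.
        At elm: go left to tulip.
          Visit tulip.
          At tulip: go left to kale.
            Visit kale.
            At kale: no left child.
            At kale: go right to hop.
              hop is a leaf — visit hop.
          At tulip: go right to lily.
            lily is a leaf — visit lily.
        At elm: go right to pear.
          pear is a leaf — visit pear.
    At iris: go right to ash.
      ash is a leaf — visit ash.
At bay: go right to fig.
  fig is a leaf — visit fig.
Full pre-order sequence: bay, yew, iris, rye, reed, cedar, elm, tulip, kale, hop, lily, pear, ash, fig.

yew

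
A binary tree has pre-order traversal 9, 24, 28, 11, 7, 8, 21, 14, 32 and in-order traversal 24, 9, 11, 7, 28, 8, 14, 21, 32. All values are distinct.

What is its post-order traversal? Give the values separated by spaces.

24 7 11 14 32 21 8 28 9

The first element of pre-order is the root; it splits in-order into left and right subtrees.
Root 9: left subtree has 1 node {24}, right has 7 {11, 7, 28, 8, 14, 21, 32}.
  Root 28: left subtree has 2 nodes {11, 7}, right has 4 {8, 14, 21, 32}.
    Root 11: left subtree has 0 nodes { }, right has 1 {7}.
    Root 8: left subtree has 0 nodes { }, right has 3 {14, 21, 32}.
      Root 21: left subtree has 1 node {14}, right has 1 {32}.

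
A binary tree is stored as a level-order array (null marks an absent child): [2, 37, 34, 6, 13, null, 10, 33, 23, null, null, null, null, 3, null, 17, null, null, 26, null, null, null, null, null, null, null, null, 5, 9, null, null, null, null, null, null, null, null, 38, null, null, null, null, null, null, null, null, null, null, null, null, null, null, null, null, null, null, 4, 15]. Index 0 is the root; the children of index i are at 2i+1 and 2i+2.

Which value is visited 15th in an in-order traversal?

In-order visits the left subtree, then the node, then the right subtree.
At 2: go left to 37.
  At 37: go left to 6.
    At 6: go left to 33.
      At 33: go left to 17.
        17 is a leaf — visit 17.
      Visit 33.
      At 33: no right child.
    Visit 6.
    At 6: go right to 23.
      At 23: no left child.
      Visit 23.
      At 23: go right to 26.
        At 26: go left to 38.
          38 is a leaf — visit 38.
        Visit 26.
        At 26: no right child.
  Visit 37.
  At 37: go right to 13.
    13 is a leaf — visit 13.
Visit 2.
At 2: go right to 34.
  At 34: no left child.
  Visit 34.
  At 34: go right to 10.
    At 10: go left to 3.
      At 3: go left to 5.
        At 5: no left child.
        Visit 5.
        At 5: go right to 4.
          4 is a leaf — visit 4.
      Visit 3.
      At 3: go right to 9.
        At 9: go left to 15.
          15 is a leaf — visit 15.
        Visit 9.
        At 9: no right child.
    Visit 10.
    At 10: no right child.
Full in-order sequence: 17, 33, 6, 23, 38, 26, 37, 13, 2, 34, 5, 4, 3, 15, 9, 10.

9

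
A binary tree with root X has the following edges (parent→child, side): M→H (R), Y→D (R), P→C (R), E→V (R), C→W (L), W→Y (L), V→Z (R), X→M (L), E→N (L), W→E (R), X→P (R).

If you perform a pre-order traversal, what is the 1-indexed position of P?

Pre-order visits the node, then its left subtree, then its right subtree.
Visit X.
At X: go left to M.
  Visit M.
  At M: no left child.
  At M: go right to H.
    H is a leaf — visit H.
At X: go right to P.
  Visit P.
  At P: no left child.
  At P: go right to C.
    Visit C.
    At C: go left to W.
      Visit W.
      At W: go left to Y.
        Visit Y.
        At Y: no left child.
        At Y: go right to D.
          D is a leaf — visit D.
      At W: go right to E.
        Visit E.
        At E: go left to N.
          N is a leaf — visit N.
        At E: go right to V.
          Visit V.
          At V: no left child.
          At V: go right to Z.
            Z is a leaf — visit Z.
    At C: no right child.
Full pre-order sequence: X, M, H, P, C, W, Y, D, E, N, V, Z.

4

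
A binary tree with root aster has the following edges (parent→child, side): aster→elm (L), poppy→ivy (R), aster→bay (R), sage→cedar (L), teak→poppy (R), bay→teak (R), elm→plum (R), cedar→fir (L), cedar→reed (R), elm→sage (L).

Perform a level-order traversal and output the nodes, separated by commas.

Level-order visits nodes level by level from the root, left to right within each level.
Level 0: aster
Level 1: elm, bay
Level 2: sage, plum, teak
Level 3: cedar, poppy
Level 4: fir, reed, ivy

aster, elm, bay, sage, plum, teak, cedar, poppy, fir, reed, ivy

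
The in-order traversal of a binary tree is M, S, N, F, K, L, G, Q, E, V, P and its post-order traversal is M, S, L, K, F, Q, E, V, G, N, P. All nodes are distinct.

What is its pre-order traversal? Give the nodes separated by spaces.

The last element of post-order is the root; it splits in-order into left and right subtrees.
Root P: left subtree has 10 nodes {M, S, N, F, K, L, G, Q, E, V}, right has 0 { }.
  Root N: left subtree has 2 nodes {M, S}, right has 7 {F, K, L, G, Q, E, V}.
    Root S: left subtree has 1 node {M}, right has 0 { }.
    Root G: left subtree has 3 nodes {F, K, L}, right has 3 {Q, E, V}.
      Root F: left subtree has 0 nodes { }, right has 2 {K, L}.
        Root K: left subtree has 0 nodes { }, right has 1 {L}.
      Root V: left subtree has 2 nodes {Q, E}, right has 0 { }.
        Root E: left subtree has 1 node {Q}, right has 0 { }.

P N S M G F K L V E Q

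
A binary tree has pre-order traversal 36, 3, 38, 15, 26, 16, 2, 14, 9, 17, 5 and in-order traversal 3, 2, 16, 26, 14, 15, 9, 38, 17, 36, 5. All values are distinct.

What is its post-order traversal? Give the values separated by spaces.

2 16 14 26 9 15 17 38 3 5 36

The first element of pre-order is the root; it splits in-order into left and right subtrees.
Root 36: left subtree has 9 nodes {3, 2, 16, 26, 14, 15, 9, 38, 17}, right has 1 {5}.
  Root 3: left subtree has 0 nodes { }, right has 8 {2, 16, 26, 14, 15, 9, 38, 17}.
    Root 38: left subtree has 6 nodes {2, 16, 26, 14, 15, 9}, right has 1 {17}.
      Root 15: left subtree has 4 nodes {2, 16, 26, 14}, right has 1 {9}.
        Root 26: left subtree has 2 nodes {2, 16}, right has 1 {14}.
          Root 16: left subtree has 1 node {2}, right has 0 { }.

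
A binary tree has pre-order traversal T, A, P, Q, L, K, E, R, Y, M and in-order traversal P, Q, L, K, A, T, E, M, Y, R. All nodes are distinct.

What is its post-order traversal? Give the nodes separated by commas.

K, L, Q, P, A, M, Y, R, E, T

The first element of pre-order is the root; it splits in-order into left and right subtrees.
Root T: left subtree has 5 nodes {P, Q, L, K, A}, right has 4 {E, M, Y, R}.
  Root A: left subtree has 4 nodes {P, Q, L, K}, right has 0 { }.
    Root P: left subtree has 0 nodes { }, right has 3 {Q, L, K}.
      Root Q: left subtree has 0 nodes { }, right has 2 {L, K}.
        Root L: left subtree has 0 nodes { }, right has 1 {K}.
  Root E: left subtree has 0 nodes { }, right has 3 {M, Y, R}.
    Root R: left subtree has 2 nodes {M, Y}, right has 0 { }.
      Root Y: left subtree has 1 node {M}, right has 0 { }.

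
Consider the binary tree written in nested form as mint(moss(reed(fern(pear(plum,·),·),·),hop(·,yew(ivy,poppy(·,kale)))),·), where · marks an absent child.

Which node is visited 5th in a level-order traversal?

fern

Level-order visits nodes level by level from the root, left to right within each level.
Level 0: mint
Level 1: moss
Level 2: reed, hop
Level 3: fern, yew
Level 4: pear, ivy, poppy
Level 5: plum, kale
Full level-order sequence: mint, moss, reed, hop, fern, yew, pear, ivy, poppy, plum, kale.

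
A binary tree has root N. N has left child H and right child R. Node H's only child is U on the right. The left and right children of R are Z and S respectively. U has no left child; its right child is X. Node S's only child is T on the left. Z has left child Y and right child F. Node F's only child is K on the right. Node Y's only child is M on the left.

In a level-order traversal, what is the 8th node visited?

Level-order visits nodes level by level from the root, left to right within each level.
Level 0: N
Level 1: H, R
Level 2: U, Z, S
Level 3: X, Y, F, T
Level 4: M, K
Full level-order sequence: N, H, R, U, Z, S, X, Y, F, T, M, K.

Y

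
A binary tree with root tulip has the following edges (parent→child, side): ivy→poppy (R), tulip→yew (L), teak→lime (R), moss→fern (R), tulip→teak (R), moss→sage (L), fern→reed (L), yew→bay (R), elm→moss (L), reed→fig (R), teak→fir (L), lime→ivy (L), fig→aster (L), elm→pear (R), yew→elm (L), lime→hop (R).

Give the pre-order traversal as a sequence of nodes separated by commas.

Pre-order visits the node, then its left subtree, then its right subtree.
Visit tulip.
At tulip: go left to yew.
  Visit yew.
  At yew: go left to elm.
    Visit elm.
    At elm: go left to moss.
      Visit moss.
      At moss: go left to sage.
        sage is a leaf — visit sage.
      At moss: go right to fern.
        Visit fern.
        At fern: go left to reed.
          Visit reed.
          At reed: no left child.
          At reed: go right to fig.
            Visit fig.
            At fig: go left to aster.
              aster is a leaf — visit aster.
            At fig: no right child.
        At fern: no right child.
    At elm: go right to pear.
      pear is a leaf — visit pear.
  At yew: go right to bay.
    bay is a leaf — visit bay.
At tulip: go right to teak.
  Visit teak.
  At teak: go left to fir.
    fir is a leaf — visit fir.
  At teak: go right to lime.
    Visit lime.
    At lime: go left to ivy.
      Visit ivy.
      At ivy: no left child.
      At ivy: go right to poppy.
        poppy is a leaf — visit poppy.
    At lime: go right to hop.
      hop is a leaf — visit hop.

tulip, yew, elm, moss, sage, fern, reed, fig, aster, pear, bay, teak, fir, lime, ivy, poppy, hop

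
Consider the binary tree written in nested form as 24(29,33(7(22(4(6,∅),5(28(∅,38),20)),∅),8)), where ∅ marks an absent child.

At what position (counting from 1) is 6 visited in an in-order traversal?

3

In-order visits the left subtree, then the node, then the right subtree.
At 24: go left to 29.
  29 is a leaf — visit 29.
Visit 24.
At 24: go right to 33.
  At 33: go left to 7.
    At 7: go left to 22.
      At 22: go left to 4.
        At 4: go left to 6.
          6 is a leaf — visit 6.
        Visit 4.
        At 4: no right child.
      Visit 22.
      At 22: go right to 5.
        At 5: go left to 28.
          At 28: no left child.
          Visit 28.
          At 28: go right to 38.
            38 is a leaf — visit 38.
        Visit 5.
        At 5: go right to 20.
          20 is a leaf — visit 20.
    Visit 7.
    At 7: no right child.
  Visit 33.
  At 33: go right to 8.
    8 is a leaf — visit 8.
Full in-order sequence: 29, 24, 6, 4, 22, 28, 38, 5, 20, 7, 33, 8.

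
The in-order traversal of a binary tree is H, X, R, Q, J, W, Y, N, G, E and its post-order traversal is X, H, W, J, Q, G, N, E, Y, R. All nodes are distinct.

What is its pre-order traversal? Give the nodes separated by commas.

R, H, X, Y, Q, J, W, E, N, G

The last element of post-order is the root; it splits in-order into left and right subtrees.
Root R: left subtree has 2 nodes {H, X}, right has 7 {Q, J, W, Y, N, G, E}.
  Root H: left subtree has 0 nodes { }, right has 1 {X}.
  Root Y: left subtree has 3 nodes {Q, J, W}, right has 3 {N, G, E}.
    Root Q: left subtree has 0 nodes { }, right has 2 {J, W}.
      Root J: left subtree has 0 nodes { }, right has 1 {W}.
    Root E: left subtree has 2 nodes {N, G}, right has 0 { }.
      Root N: left subtree has 0 nodes { }, right has 1 {G}.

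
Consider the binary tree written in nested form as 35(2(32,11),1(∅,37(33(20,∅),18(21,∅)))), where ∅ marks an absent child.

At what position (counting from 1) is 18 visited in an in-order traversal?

10

In-order visits the left subtree, then the node, then the right subtree.
At 35: go left to 2.
  At 2: go left to 32.
    32 is a leaf — visit 32.
  Visit 2.
  At 2: go right to 11.
    11 is a leaf — visit 11.
Visit 35.
At 35: go right to 1.
  At 1: no left child.
  Visit 1.
  At 1: go right to 37.
    At 37: go left to 33.
      At 33: go left to 20.
        20 is a leaf — visit 20.
      Visit 33.
      At 33: no right child.
    Visit 37.
    At 37: go right to 18.
      At 18: go left to 21.
        21 is a leaf — visit 21.
      Visit 18.
      At 18: no right child.
Full in-order sequence: 32, 2, 11, 35, 1, 20, 33, 37, 21, 18.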